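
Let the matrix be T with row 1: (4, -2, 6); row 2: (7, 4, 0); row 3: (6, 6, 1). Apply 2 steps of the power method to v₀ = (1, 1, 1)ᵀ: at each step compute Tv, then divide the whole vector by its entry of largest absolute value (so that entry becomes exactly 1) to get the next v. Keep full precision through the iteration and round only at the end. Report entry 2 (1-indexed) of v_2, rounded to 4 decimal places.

Tv0 = (8.00000, 11.00000, 13.00000); divide by 13.00000 → v1 = (0.61538, 0.84615, 1.00000)
Tv1 = (6.76923, 7.69231, 9.76923); divide by 9.76923 → v2 = (0.69291, 0.78740, 1.00000)
Requested entry of v2: 100/127 = 0.7874

0.7874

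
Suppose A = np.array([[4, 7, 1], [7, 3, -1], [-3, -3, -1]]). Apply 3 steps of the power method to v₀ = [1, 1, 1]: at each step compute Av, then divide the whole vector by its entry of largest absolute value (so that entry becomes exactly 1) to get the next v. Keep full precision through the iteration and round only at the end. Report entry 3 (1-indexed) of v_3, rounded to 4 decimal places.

Av0 = (12.00000, 9.00000, -7.00000); divide by 12.00000 → v1 = (1.00000, 0.75000, -0.58333)
Av1 = (8.66667, 9.83333, -4.66667); divide by 9.83333 → v2 = (0.88136, 1.00000, -0.47458)
Av2 = (10.05085, 9.64407, -5.16949); divide by 10.05085 → v3 = (1.00000, 0.95953, -0.51433)
Requested entry of v3: -610/1186 = -0.5143

-0.5143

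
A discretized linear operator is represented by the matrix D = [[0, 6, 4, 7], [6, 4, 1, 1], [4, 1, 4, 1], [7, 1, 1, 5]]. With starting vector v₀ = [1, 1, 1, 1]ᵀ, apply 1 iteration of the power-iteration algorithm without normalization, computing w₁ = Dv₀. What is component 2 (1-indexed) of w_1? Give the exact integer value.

12

w1 = Dv₀ = (17, 12, 10, 14)
The requested component of w1 is 12.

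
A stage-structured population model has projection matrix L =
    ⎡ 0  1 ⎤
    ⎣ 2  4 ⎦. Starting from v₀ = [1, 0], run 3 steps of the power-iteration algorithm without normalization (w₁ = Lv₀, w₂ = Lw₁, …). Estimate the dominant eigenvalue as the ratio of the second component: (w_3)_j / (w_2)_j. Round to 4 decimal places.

w1 = Lv₀ = (0, 2)
w2 = Lw1 = (2, 8)
w3 = Lw2 = (8, 36)
Ratio at component: 36 / 8 = 4.5000

λ ≈ 4.5000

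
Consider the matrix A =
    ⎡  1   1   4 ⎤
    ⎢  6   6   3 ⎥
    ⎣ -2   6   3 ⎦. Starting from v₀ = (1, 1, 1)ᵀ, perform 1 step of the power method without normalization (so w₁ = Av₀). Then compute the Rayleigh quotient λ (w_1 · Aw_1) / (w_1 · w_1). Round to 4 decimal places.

w1 = Av₀ = (1·1 + 1·1 + 4·1; 6·1 + 6·1 + 3·1; (-2)·1 + 6·1 + 3·1) = (6, 15, 7)
Aw1 = (49, 147, 99)
w1·Aw1 = 6·49 + 15·147 + 7·99 = 3192; w1·w1 = 6·6 + 15·15 + 7·7 = 310
λ ≈ 3192/310 = 10.2968

λ ≈ 10.2968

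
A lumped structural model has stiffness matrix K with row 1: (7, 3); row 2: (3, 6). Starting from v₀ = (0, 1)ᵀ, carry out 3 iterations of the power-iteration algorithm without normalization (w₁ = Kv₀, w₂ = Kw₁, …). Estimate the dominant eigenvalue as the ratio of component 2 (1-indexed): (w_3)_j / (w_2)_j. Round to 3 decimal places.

8.600

w1 = Kv₀ = (3, 6)
w2 = Kw1 = (39, 45)
w3 = Kw2 = (408, 387)
Ratio at component: 387 / 45 = 8.600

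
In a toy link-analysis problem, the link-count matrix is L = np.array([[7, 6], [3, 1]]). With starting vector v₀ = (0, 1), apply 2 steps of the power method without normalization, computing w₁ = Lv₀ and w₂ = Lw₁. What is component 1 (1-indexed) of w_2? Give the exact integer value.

48

w1 = Lv₀ = (6, 1)
w2 = Lw1 = (48, 19)
The requested component of w2 is 48.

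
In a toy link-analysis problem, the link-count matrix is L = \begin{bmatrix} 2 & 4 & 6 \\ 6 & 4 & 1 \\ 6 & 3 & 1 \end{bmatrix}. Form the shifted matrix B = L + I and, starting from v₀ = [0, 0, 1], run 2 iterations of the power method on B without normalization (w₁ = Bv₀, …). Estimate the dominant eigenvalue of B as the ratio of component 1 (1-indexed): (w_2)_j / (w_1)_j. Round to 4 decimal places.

B = L + I has rows (3, 4, 6); (6, 5, 1); (6, 3, 2)
w1 = Bv₀ = (3·0 + 4·0 + 6·1; 6·0 + 5·0 + 1·1; 6·0 + 3·0 + 2·1) = (6, 1, 2)
w2 = Bw1 = (3·6 + 4·1 + 6·2; 6·6 + 5·1 + 1·2; 6·6 + 3·1 + 2·2) = (34, 43, 43)
Ratio: 34/6 = 5.6667

μ ≈ 5.6667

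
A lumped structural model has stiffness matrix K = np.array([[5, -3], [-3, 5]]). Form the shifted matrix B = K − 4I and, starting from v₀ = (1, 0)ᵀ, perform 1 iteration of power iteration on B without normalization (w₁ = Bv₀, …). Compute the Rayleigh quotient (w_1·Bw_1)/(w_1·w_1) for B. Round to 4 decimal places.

2.8000

B = K − 4I has rows (1, -3); (-3, 1)
w1 = Bv₀ = (1, -3)
Bw1 = (10, -6)
w1·Bw1 = 28; w1·w1 = 10; μ ≈ 28/10 = 2.8000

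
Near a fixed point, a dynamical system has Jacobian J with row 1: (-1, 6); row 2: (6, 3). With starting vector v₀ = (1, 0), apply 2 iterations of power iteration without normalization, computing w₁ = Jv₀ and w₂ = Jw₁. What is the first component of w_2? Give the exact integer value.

37

w1 = Jv₀ = ((-1)·1 + 6·0; 6·1 + 3·0) = (-1, 6)
w2 = Jw1 = ((-1)·(-1) + 6·6; 6·(-1) + 3·6) = (37, 12)
The requested component of w2 is 37.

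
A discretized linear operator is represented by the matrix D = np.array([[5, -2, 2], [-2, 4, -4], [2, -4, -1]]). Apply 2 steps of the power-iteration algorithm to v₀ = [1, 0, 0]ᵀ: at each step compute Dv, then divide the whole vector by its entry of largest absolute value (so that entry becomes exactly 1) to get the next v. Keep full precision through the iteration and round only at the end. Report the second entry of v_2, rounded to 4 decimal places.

Dv0 = (5.00000, -2.00000, 2.00000); divide by 5.00000 → v1 = (1.00000, -0.40000, 0.40000)
Dv1 = (6.60000, -5.20000, 3.20000); divide by 6.60000 → v2 = (1.00000, -0.78788, 0.48485)
Requested entry of v2: -26/33 = -0.7879

-0.7879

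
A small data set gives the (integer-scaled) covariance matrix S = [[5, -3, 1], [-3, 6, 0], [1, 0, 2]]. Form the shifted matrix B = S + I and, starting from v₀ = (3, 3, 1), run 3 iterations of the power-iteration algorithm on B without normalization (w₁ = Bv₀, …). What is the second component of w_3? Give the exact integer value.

B = S + I has rows (6, -3, 1); (-3, 7, 0); (1, 0, 3)
w1 = Bv₀ = (10, 12, 6)
w2 = Bw1 = (30, 54, 28)
w3 = Bw2 = (46, 288, 114)
Requested component of w3: 288

288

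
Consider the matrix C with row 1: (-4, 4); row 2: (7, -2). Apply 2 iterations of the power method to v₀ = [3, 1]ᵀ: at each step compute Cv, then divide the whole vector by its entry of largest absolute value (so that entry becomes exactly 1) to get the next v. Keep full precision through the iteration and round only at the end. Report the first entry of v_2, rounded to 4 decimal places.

Cv0 = (-8.00000, 19.00000); divide by 19.00000 → v1 = (-0.42105, 1.00000)
Cv1 = (5.68421, -4.94737); divide by 5.68421 → v2 = (1.00000, -0.87037)
Requested entry of v2: 108/108 = 1.0000

1.0000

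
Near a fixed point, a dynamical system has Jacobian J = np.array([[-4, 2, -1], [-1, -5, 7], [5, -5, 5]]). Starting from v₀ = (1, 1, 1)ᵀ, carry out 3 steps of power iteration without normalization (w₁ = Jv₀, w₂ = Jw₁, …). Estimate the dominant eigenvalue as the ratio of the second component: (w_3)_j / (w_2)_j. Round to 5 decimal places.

w1 = Jv₀ = ((-4)·1 + 2·1 + (-1)·1; (-1)·1 + (-5)·1 + 7·1; 5·1 + (-5)·1 + 5·1) = (-3, 1, 5)
w2 = Jw1 = ((-4)·(-3) + 2·1 + (-1)·5; (-1)·(-3) + (-5)·1 + 7·5; 5·(-3) + (-5)·1 + 5·5) = (9, 33, 5)
w3 = Jw2 = (25, -139, -95)
Ratio at component: -139 / 33 = -4.21212

λ ≈ -4.21212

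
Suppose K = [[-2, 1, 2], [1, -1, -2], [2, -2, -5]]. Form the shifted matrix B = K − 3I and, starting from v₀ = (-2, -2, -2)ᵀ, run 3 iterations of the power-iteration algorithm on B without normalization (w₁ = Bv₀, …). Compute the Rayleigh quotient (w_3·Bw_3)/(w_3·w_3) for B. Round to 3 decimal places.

B = K − 3I has rows (-5, 1, 2); (1, -4, -2); (2, -2, -8)
w1 = Bv₀ = ((-5)·(-2) + 1·(-2) + 2·(-2); 1·(-2) + (-4)·(-2) + (-2)·(-2); 2·(-2) + (-2)·(-2) + (-8)·(-2)) = (4, 10, 16)
w2 = Bw1 = ((-5)·4 + 1·10 + 2·16; 1·4 + (-4)·10 + (-2)·16; 2·4 + (-2)·10 + (-8)·16) = (22, -68, -140)
w3 = Bw2 = (-458, 574, 1300)
Bw3 = (5464, -5354, -12464)
w3·Bw3 = -21778908; w3·w3 = 2229240; μ ≈ -21778908/2229240 = -9.770

μ ≈ -9.770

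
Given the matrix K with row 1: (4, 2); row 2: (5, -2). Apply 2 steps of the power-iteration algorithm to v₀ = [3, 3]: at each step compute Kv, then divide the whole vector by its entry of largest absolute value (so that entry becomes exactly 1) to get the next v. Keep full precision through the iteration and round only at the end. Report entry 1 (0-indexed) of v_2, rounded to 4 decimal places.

0.8000

Kv0 = (18.00000, 9.00000); divide by 18.00000 → v1 = (1.00000, 0.50000)
Kv1 = (5.00000, 4.00000); divide by 5.00000 → v2 = (1.00000, 0.80000)
Requested entry of v2: 72/90 = 0.8000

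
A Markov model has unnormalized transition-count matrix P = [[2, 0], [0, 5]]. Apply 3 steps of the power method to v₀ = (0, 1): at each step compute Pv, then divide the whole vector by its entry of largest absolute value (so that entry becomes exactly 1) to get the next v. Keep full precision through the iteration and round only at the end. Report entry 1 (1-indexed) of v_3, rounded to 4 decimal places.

Pv0 = (0.00000, 5.00000); divide by 5.00000 → v1 = (0.00000, 1.00000)
Pv1 = (0.00000, 5.00000); divide by 5.00000 → v2 = (0.00000, 1.00000)
Pv2 = (0.00000, 5.00000); divide by 5.00000 → v3 = (0.00000, 1.00000)
Requested entry of v3: 0/125 = 0.0000

0.0000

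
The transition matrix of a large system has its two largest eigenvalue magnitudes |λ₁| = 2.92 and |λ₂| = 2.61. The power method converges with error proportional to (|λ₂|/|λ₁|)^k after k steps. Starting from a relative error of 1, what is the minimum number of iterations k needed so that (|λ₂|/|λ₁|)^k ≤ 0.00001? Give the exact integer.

|λ₂/λ₁| = 2.61/2.92 = 0.89384
Need k ≥ ln(0.00001) / ln(0.89384) = -11.5129 / -0.1122 ≈ 102.580
Smallest integer k satisfying the bound: 103

103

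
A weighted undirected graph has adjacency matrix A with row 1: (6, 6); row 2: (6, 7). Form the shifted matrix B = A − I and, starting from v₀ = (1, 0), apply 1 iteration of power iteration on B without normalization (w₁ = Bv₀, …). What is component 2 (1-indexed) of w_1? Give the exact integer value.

B = A − I has rows (5, 6); (6, 6)
w1 = Bv₀ = (5·1 + 6·0; 6·1 + 6·0) = (5, 6)
Requested component of w1: 6

6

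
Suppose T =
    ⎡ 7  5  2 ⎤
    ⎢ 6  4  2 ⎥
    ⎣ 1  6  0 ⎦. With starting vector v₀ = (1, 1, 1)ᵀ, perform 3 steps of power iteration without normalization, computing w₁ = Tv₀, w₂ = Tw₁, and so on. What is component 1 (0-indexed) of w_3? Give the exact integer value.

1788

w1 = Tv₀ = (7·1 + 5·1 + 2·1; 6·1 + 4·1 + 2·1; 1·1 + 6·1 + 0·1) = (14, 12, 7)
w2 = Tw1 = (7·14 + 5·12 + 2·7; 6·14 + 4·12 + 2·7; 1·14 + 6·12 + 0·7) = (172, 146, 86)
w3 = Tw2 = (2106, 1788, 1048)
The requested component of w3 is 1788.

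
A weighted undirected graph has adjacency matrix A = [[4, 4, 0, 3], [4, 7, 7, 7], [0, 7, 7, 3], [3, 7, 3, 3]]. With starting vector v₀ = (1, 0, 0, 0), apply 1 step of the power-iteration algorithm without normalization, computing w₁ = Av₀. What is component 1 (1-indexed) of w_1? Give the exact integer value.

4

w1 = Av₀ = (4·1 + 4·0 + 0·0 + 3·0; 4·1 + 7·0 + 7·0 + 7·0; 0·1 + 7·0 + 7·0 + 3·0; 3·1 + 7·0 + 3·0 + 3·0) = (4, 4, 0, 3)
The requested component of w1 is 4.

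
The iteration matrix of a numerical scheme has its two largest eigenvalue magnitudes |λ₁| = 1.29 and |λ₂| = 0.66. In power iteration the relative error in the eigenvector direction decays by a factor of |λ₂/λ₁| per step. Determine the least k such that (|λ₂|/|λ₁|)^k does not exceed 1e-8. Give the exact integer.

28

|λ₂/λ₁| = 0.66/1.29 = 0.51163
Need k ≥ ln(1e-8) / ln(0.51163) = -18.4207 / -0.6702 ≈ 27.487
Smallest integer k satisfying the bound: 28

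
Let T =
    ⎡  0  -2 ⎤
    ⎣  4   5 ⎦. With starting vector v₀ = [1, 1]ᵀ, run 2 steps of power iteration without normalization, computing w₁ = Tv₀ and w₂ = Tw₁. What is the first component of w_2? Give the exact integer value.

w1 = Tv₀ = (0·1 + (-2)·1; 4·1 + 5·1) = (-2, 9)
w2 = Tw1 = (0·(-2) + (-2)·9; 4·(-2) + 5·9) = (-18, 37)
The requested component of w2 is -18.

-18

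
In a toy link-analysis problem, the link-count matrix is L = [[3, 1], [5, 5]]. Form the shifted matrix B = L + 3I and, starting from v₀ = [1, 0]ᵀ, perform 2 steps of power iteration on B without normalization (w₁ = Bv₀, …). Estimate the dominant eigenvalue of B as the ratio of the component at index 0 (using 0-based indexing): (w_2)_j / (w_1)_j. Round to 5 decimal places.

6.83333

B = L + 3I has rows (6, 1); (5, 8)
w1 = Bv₀ = (6·1 + 1·0; 5·1 + 8·0) = (6, 5)
w2 = Bw1 = (6·6 + 1·5; 5·6 + 8·5) = (41, 70)
Ratio: 41/6 = 6.83333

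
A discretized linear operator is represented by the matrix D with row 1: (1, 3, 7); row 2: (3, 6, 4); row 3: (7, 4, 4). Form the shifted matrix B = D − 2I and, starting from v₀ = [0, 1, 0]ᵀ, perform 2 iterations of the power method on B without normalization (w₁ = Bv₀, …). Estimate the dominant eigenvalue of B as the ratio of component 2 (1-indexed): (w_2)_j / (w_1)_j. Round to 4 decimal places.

10.2500

B = D − 2I has rows (-1, 3, 7); (3, 4, 4); (7, 4, 2)
w1 = Bv₀ = ((-1)·0 + 3·1 + 7·0; 3·0 + 4·1 + 4·0; 7·0 + 4·1 + 2·0) = (3, 4, 4)
w2 = Bw1 = ((-1)·3 + 3·4 + 7·4; 3·3 + 4·4 + 4·4; 7·3 + 4·4 + 2·4) = (37, 41, 45)
Ratio: 41/4 = 10.2500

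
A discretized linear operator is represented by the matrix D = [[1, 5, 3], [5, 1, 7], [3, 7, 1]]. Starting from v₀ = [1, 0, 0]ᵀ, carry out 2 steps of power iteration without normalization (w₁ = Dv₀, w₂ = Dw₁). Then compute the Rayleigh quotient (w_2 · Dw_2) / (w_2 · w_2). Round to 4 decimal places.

w1 = Dv₀ = (1, 5, 3)
w2 = Dw1 = (35, 31, 41)
Dw2 = (313, 493, 363)
w2·Dw2 = 35·313 + 31·493 + 41·363 = 41121; w2·w2 = 35·35 + 31·31 + 41·41 = 3867
λ ≈ 41121/3867 = 10.6338

10.6338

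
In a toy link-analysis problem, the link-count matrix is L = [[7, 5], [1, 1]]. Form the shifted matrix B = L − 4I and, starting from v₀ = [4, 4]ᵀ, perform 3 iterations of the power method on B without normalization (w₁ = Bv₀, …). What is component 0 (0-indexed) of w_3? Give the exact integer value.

448

B = L − 4I has rows (3, 5); (1, -3)
w1 = Bv₀ = (3·4 + 5·4; 1·4 + (-3)·4) = (32, -8)
w2 = Bw1 = (3·32 + 5·(-8); 1·32 + (-3)·(-8)) = (56, 56)
w3 = Bw2 = (448, -112)
Requested component of w3: 448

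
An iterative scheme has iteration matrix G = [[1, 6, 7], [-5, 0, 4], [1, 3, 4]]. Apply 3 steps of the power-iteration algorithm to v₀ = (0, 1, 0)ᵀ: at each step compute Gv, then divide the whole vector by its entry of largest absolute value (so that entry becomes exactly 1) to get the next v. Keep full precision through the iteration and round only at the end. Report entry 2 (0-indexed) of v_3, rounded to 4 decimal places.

Gv0 = (6.00000, 0.00000, 3.00000); divide by 6.00000 → v1 = (1.00000, 0.00000, 0.50000)
Gv1 = (4.50000, -3.00000, 3.00000); divide by 4.50000 → v2 = (1.00000, -0.66667, 0.66667)
Gv2 = (1.66667, -2.33333, 1.66667); divide by -2.33333 → v3 = (-0.71429, 1.00000, -0.71429)
Requested entry of v3: 45/-63 = -0.7143

-0.7143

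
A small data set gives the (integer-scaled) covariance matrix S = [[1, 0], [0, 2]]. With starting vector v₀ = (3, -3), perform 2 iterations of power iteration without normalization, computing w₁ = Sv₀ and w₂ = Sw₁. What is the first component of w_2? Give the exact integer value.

w1 = Sv₀ = (3, -6)
w2 = Sw1 = (3, -12)
The requested component of w2 is 3.

3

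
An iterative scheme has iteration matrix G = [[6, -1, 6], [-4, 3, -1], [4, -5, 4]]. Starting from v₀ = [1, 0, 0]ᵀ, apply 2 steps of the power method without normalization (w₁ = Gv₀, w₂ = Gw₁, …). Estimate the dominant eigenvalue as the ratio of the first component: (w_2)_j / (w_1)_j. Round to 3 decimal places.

w1 = Gv₀ = (6, -4, 4)
w2 = Gw1 = (64, -40, 60)
Ratio at component: 64 / 6 = 10.667

10.667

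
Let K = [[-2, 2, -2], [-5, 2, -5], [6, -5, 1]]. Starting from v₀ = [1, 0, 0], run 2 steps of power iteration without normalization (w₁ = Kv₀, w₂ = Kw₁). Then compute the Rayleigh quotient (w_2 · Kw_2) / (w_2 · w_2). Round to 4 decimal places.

w1 = Kv₀ = ((-2)·1 + 2·0 + (-2)·0; (-5)·1 + 2·0 + (-5)·0; 6·1 + (-5)·0 + 1·0) = (-2, -5, 6)
w2 = Kw1 = ((-2)·(-2) + 2·(-5) + (-2)·6; (-5)·(-2) + 2·(-5) + (-5)·6; 6·(-2) + (-5)·(-5) + 1·6) = (-18, -30, 19)
Kw2 = (-62, -65, 61)
w2·Kw2 = (-18)·(-62) + (-30)·(-65) + 19·61 = 4225; w2·w2 = (-18)·(-18) + (-30)·(-30) + 19·19 = 1585
λ ≈ 4225/1585 = 2.6656

λ ≈ 2.6656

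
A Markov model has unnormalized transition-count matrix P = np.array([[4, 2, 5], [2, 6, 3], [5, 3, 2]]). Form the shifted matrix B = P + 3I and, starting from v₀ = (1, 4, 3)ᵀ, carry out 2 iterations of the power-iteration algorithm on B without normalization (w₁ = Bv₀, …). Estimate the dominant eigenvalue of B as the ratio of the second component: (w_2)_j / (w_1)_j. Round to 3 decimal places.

B = P + 3I has rows (7, 2, 5); (2, 9, 3); (5, 3, 5)
w1 = Bv₀ = (7·1 + 2·4 + 5·3; 2·1 + 9·4 + 3·3; 5·1 + 3·4 + 5·3) = (30, 47, 32)
w2 = Bw1 = (7·30 + 2·47 + 5·32; 2·30 + 9·47 + 3·32; 5·30 + 3·47 + 5·32) = (464, 579, 451)
Ratio: 579/47 = 12.319

μ ≈ 12.319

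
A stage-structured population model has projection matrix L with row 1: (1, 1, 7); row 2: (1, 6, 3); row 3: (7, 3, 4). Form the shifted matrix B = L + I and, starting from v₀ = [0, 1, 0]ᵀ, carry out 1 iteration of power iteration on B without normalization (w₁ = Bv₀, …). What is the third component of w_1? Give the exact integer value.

3

B = L + I has rows (2, 1, 7); (1, 7, 3); (7, 3, 5)
w1 = Bv₀ = (1, 7, 3)
Requested component of w1: 3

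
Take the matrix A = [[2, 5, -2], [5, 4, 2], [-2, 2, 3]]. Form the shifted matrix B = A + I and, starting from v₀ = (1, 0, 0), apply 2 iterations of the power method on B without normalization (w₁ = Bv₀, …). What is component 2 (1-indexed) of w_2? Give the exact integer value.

36

B = A + I has rows (3, 5, -2); (5, 5, 2); (-2, 2, 4)
w1 = Bv₀ = (3, 5, -2)
w2 = Bw1 = (38, 36, -4)
Requested component of w2: 36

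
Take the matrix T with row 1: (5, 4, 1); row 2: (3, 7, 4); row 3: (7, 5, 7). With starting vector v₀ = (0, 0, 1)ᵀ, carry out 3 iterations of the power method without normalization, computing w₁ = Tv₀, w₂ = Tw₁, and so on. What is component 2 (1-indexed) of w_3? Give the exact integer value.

w1 = Tv₀ = (5·0 + 4·0 + 1·1; 3·0 + 7·0 + 4·1; 7·0 + 5·0 + 7·1) = (1, 4, 7)
w2 = Tw1 = (5·1 + 4·4 + 1·7; 3·1 + 7·4 + 4·7; 7·1 + 5·4 + 7·7) = (28, 59, 76)
w3 = Tw2 = (452, 801, 1023)
The requested component of w3 is 801.

801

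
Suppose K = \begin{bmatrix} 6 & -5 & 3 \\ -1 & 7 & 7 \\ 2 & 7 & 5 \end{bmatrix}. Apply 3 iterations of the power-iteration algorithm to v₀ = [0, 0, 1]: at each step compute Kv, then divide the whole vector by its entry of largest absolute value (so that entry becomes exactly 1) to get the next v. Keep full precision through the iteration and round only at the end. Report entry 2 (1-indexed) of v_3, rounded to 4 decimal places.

Kv0 = (3.00000, 7.00000, 5.00000); divide by 7.00000 → v1 = (0.42857, 1.00000, 0.71429)
Kv1 = (-0.28571, 11.57143, 11.42857); divide by 11.57143 → v2 = (-0.02469, 1.00000, 0.98765)
Kv2 = (-2.18519, 13.93827, 11.88889); divide by 13.93827 → v3 = (-0.15678, 1.00000, 0.85297)
Requested entry of v3: 1129/1129 = 1.0000

1.0000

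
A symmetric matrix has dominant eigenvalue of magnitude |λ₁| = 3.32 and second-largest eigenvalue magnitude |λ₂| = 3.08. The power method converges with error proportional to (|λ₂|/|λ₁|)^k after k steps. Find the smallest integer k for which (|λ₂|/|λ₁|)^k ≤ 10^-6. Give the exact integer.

185

|λ₂/λ₁| = 3.08/3.32 = 0.92771
Need k ≥ ln(10^-6) / ln(0.92771) = -13.8155 / -0.0750 ≈ 184.120
Smallest integer k satisfying the bound: 185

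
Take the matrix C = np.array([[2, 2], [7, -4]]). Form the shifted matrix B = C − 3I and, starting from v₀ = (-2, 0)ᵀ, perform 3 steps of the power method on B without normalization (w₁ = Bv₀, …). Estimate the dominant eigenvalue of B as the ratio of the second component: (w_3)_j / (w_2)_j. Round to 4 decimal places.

B = C − 3I has rows (-1, 2); (7, -7)
w1 = Bv₀ = ((-1)·(-2) + 2·0; 7·(-2) + (-7)·0) = (2, -14)
w2 = Bw1 = ((-1)·2 + 2·(-14); 7·2 + (-7)·(-14)) = (-30, 112)
w3 = Bw2 = (254, -994)
Ratio: -994/112 = -8.8750

-8.8750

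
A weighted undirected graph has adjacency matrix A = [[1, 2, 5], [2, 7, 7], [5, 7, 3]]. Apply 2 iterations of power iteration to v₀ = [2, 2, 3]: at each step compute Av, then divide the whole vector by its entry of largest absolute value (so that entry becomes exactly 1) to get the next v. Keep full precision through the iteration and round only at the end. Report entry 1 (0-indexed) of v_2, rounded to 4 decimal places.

1.0000

Av0 = (21.00000, 39.00000, 33.00000); divide by 39.00000 → v1 = (0.53846, 1.00000, 0.84615)
Av1 = (6.76923, 14.00000, 12.23077); divide by 14.00000 → v2 = (0.48352, 1.00000, 0.87363)
Requested entry of v2: 546/546 = 1.0000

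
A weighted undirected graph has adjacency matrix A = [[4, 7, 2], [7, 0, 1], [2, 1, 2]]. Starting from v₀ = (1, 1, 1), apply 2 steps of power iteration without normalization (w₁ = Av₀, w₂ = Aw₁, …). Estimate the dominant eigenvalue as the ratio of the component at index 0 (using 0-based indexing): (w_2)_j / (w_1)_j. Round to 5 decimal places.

w1 = Av₀ = (4·1 + 7·1 + 2·1; 7·1 + 0·1 + 1·1; 2·1 + 1·1 + 2·1) = (13, 8, 5)
w2 = Aw1 = (4·13 + 7·8 + 2·5; 7·13 + 0·8 + 1·5; 2·13 + 1·8 + 2·5) = (118, 96, 44)
Ratio at component: 118 / 13 = 9.07692

9.07692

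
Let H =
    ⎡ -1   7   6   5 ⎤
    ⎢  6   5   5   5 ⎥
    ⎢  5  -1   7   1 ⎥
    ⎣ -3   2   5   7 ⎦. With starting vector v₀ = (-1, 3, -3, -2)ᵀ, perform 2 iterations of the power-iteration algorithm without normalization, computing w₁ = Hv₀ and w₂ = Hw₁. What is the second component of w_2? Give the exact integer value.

w1 = Hv₀ = ((-1)·(-1) + 7·3 + 6·(-3) + 5·(-2); 6·(-1) + 5·3 + 5·(-3) + 5·(-2); 5·(-1) + (-1)·3 + 7·(-3) + 1·(-2); (-3)·(-1) + 2·3 + 5·(-3) + 7·(-2)) = (-6, -16, -31, -20)
w2 = Hw1 = ((-1)·(-6) + 7·(-16) + 6·(-31) + 5·(-20); 6·(-6) + 5·(-16) + 5·(-31) + 5·(-20); 5·(-6) + (-1)·(-16) + 7·(-31) + 1·(-20); (-3)·(-6) + 2·(-16) + 5·(-31) + 7·(-20)) = (-392, -371, -251, -309)
The requested component of w2 is -371.

-371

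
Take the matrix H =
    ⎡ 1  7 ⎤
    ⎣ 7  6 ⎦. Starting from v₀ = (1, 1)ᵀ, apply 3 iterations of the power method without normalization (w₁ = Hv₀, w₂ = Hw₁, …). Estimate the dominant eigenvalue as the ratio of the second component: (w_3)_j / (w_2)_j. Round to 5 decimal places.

11.17164

w1 = Hv₀ = (1·1 + 7·1; 7·1 + 6·1) = (8, 13)
w2 = Hw1 = (1·8 + 7·13; 7·8 + 6·13) = (99, 134)
w3 = Hw2 = (1037, 1497)
Ratio at component: 1497 / 134 = 11.17164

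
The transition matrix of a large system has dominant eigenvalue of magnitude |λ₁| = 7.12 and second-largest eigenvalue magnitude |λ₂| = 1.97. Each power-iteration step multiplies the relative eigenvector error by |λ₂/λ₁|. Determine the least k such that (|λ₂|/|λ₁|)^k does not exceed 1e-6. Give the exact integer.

|λ₂/λ₁| = 1.97/7.12 = 0.27669
Need k ≥ ln(1e-6) / ln(0.27669) = -13.8155 / -1.2849 ≈ 10.752
Smallest integer k satisfying the bound: 11

11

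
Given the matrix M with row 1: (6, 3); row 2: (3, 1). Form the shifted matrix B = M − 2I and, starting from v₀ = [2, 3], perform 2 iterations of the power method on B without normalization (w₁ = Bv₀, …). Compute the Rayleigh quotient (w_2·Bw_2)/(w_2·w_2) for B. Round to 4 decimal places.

5.2943

B = M − 2I has rows (4, 3); (3, -1)
w1 = Bv₀ = (17, 3)
w2 = Bw1 = (77, 48)
Bw2 = (452, 183)
w2·Bw2 = 43588; w2·w2 = 8233; μ ≈ 43588/8233 = 5.2943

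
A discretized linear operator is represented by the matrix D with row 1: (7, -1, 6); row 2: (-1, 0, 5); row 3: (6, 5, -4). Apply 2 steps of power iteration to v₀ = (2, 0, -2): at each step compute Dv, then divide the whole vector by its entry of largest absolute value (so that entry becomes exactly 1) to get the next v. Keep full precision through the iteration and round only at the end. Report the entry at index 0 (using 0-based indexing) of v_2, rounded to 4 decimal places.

1.0000

Dv0 = (2.00000, -12.00000, 20.00000); divide by 20.00000 → v1 = (0.10000, -0.60000, 1.00000)
Dv1 = (7.30000, 4.90000, -6.40000); divide by 7.30000 → v2 = (1.00000, 0.67123, -0.87671)
Requested entry of v2: 146/146 = 1.0000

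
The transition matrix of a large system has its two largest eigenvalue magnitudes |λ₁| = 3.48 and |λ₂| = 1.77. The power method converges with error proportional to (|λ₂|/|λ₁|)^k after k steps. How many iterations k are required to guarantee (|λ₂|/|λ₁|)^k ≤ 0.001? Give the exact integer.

11

|λ₂/λ₁| = 1.77/3.48 = 0.50862
Need k ≥ ln(0.001) / ln(0.50862) = -6.9078 / -0.6761 ≈ 10.218
Smallest integer k satisfying the bound: 11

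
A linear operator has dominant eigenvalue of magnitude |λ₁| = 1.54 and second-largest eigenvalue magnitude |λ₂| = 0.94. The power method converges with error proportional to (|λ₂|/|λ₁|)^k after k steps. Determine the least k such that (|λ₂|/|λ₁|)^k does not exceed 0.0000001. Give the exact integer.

|λ₂/λ₁| = 0.94/1.54 = 0.61039
Need k ≥ ln(0.0000001) / ln(0.61039) = -16.1181 / -0.4937 ≈ 32.650
Smallest integer k satisfying the bound: 33

33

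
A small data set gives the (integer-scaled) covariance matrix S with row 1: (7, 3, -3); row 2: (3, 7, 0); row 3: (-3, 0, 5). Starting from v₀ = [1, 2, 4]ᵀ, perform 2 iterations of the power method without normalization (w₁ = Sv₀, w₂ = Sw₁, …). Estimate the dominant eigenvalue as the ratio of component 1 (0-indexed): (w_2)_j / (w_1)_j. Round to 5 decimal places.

λ ≈ 7.17647

w1 = Sv₀ = (1, 17, 17)
w2 = Sw1 = (7, 122, 82)
Ratio at component: 122 / 17 = 7.17647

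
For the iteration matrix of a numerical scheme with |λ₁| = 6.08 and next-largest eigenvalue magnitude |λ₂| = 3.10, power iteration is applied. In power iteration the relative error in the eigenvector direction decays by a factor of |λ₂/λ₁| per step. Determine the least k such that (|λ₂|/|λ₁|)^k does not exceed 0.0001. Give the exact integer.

14

|λ₂/λ₁| = 3.10/6.08 = 0.50987
Need k ≥ ln(0.0001) / ln(0.50987) = -9.2103 / -0.6736 ≈ 13.673
Smallest integer k satisfying the bound: 14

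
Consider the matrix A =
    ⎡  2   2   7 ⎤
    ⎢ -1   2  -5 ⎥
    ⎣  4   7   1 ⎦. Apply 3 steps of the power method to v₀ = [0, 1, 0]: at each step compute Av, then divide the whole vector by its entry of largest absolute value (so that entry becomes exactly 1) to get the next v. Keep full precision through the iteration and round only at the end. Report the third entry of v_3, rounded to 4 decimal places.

-0.0970

Av0 = (2.00000, 2.00000, 7.00000); divide by 7.00000 → v1 = (0.28571, 0.28571, 1.00000)
Av1 = (8.14286, -4.71429, 4.14286); divide by 8.14286 → v2 = (1.00000, -0.57895, 0.50877)
Av2 = (4.40351, -4.70175, 0.45614); divide by -4.70175 → v3 = (-0.93657, 1.00000, -0.09701)
Requested entry of v3: 26/-268 = -0.0970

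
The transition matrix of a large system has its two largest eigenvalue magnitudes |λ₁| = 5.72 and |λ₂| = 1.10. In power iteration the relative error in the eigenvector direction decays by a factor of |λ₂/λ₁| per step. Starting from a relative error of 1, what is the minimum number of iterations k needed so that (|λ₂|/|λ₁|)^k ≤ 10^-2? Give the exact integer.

|λ₂/λ₁| = 1.10/5.72 = 0.19231
Need k ≥ ln(10^-2) / ln(0.19231) = -4.6052 / -1.6487 ≈ 2.793
Smallest integer k satisfying the bound: 3

3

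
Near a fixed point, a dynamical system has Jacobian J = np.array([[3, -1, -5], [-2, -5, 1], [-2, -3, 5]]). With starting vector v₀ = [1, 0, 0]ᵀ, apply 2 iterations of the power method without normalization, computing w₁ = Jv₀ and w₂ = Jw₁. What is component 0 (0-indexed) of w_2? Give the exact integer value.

21

w1 = Jv₀ = (3, -2, -2)
w2 = Jw1 = (21, 2, -10)
The requested component of w2 is 21.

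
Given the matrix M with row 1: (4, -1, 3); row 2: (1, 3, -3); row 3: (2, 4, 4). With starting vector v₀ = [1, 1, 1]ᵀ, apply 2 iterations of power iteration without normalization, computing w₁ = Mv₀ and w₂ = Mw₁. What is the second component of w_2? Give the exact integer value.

-21

w1 = Mv₀ = (4·1 + (-1)·1 + 3·1; 1·1 + 3·1 + (-3)·1; 2·1 + 4·1 + 4·1) = (6, 1, 10)
w2 = Mw1 = (4·6 + (-1)·1 + 3·10; 1·6 + 3·1 + (-3)·10; 2·6 + 4·1 + 4·10) = (53, -21, 56)
The requested component of w2 is -21.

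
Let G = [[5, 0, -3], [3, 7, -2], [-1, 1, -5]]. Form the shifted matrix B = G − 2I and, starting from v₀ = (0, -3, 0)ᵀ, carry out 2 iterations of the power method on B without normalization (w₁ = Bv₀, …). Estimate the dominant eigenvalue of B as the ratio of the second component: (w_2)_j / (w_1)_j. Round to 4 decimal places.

μ ≈ 4.6000

B = G − 2I has rows (3, 0, -3); (3, 5, -2); (-1, 1, -7)
w1 = Bv₀ = (0, -15, -3)
w2 = Bw1 = (9, -69, 6)
Ratio: -69/-15 = 4.6000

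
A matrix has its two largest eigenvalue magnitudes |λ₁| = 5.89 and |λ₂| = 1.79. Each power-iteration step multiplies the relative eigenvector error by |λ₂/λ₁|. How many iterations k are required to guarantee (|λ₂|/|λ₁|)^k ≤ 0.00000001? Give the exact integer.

|λ₂/λ₁| = 1.79/5.89 = 0.30390
Need k ≥ ln(0.00000001) / ln(0.30390) = -18.4207 / -1.1910 ≈ 15.466
Smallest integer k satisfying the bound: 16

16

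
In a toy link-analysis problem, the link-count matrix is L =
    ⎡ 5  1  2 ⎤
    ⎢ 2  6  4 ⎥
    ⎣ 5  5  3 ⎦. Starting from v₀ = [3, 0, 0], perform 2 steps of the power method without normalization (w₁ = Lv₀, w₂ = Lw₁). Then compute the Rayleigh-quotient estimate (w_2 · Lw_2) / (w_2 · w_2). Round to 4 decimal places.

10.9073

w1 = Lv₀ = (15, 6, 15)
w2 = Lw1 = (111, 126, 150)
Lw2 = (981, 1578, 1635)
w2·Lw2 = 111·981 + 126·1578 + 150·1635 = 552969; w2·w2 = 111·111 + 126·126 + 150·150 = 50697
λ ≈ 552969/50697 = 10.9073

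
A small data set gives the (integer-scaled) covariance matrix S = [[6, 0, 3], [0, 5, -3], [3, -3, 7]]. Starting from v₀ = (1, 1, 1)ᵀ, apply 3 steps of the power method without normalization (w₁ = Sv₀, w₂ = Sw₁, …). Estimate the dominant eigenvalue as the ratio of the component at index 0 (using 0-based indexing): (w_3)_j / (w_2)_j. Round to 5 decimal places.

8.80000

w1 = Sv₀ = (6·1 + 0·1 + 3·1; 0·1 + 5·1 + (-3)·1; 3·1 + (-3)·1 + 7·1) = (9, 2, 7)
w2 = Sw1 = (6·9 + 0·2 + 3·7; 0·9 + 5·2 + (-3)·7; 3·9 + (-3)·2 + 7·7) = (75, -11, 70)
w3 = Sw2 = (660, -265, 748)
Ratio at component: 660 / 75 = 8.80000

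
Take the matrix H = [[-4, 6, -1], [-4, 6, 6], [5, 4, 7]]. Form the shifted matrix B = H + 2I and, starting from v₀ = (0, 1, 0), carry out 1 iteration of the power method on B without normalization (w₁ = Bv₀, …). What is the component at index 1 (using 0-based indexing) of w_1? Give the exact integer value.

8

B = H + 2I has rows (-2, 6, -1); (-4, 8, 6); (5, 4, 9)
w1 = Bv₀ = (6, 8, 4)
Requested component of w1: 8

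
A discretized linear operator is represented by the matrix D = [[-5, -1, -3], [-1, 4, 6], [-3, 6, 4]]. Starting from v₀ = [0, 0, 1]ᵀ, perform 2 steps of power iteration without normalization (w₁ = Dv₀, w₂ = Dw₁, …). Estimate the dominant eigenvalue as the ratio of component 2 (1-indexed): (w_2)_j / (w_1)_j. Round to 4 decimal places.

w1 = Dv₀ = (-3, 6, 4)
w2 = Dw1 = (-3, 51, 61)
Ratio at component: 51 / 6 = 8.5000

λ ≈ 8.5000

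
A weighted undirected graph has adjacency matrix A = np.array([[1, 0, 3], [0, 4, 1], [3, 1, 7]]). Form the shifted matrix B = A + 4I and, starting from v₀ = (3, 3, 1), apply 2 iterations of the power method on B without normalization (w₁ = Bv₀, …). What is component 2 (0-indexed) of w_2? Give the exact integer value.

332

B = A + 4I has rows (5, 0, 3); (0, 8, 1); (3, 1, 11)
w1 = Bv₀ = (5·3 + 0·3 + 3·1; 0·3 + 8·3 + 1·1; 3·3 + 1·3 + 11·1) = (18, 25, 23)
w2 = Bw1 = (5·18 + 0·25 + 3·23; 0·18 + 8·25 + 1·23; 3·18 + 1·25 + 11·23) = (159, 223, 332)
Requested component of w2: 332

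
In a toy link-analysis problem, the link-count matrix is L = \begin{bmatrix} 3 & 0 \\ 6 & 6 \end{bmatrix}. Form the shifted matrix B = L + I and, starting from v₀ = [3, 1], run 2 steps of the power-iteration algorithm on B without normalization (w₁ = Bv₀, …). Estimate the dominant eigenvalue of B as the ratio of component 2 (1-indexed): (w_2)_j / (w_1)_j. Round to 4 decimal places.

B = L + I has rows (4, 0); (6, 7)
w1 = Bv₀ = (12, 25)
w2 = Bw1 = (48, 247)
Ratio: 247/25 = 9.8800

9.8800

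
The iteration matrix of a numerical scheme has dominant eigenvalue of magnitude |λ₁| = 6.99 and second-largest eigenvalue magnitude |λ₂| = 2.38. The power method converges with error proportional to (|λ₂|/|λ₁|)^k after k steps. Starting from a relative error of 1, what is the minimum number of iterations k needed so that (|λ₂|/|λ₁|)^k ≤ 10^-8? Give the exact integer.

|λ₂/λ₁| = 2.38/6.99 = 0.34049
Need k ≥ ln(10^-8) / ln(0.34049) = -18.4207 / -1.0774 ≈ 17.098
Smallest integer k satisfying the bound: 18

18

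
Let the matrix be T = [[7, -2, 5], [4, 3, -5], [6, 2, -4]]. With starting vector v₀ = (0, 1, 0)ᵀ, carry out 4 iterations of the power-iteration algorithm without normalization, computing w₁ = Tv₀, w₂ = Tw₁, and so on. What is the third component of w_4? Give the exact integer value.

w1 = Tv₀ = (-2, 3, 2)
w2 = Tw1 = (-10, -9, -14)
w3 = Tw2 = (-122, 3, -22)
w4 = Tw3 = (-970, -369, -638)
The requested component of w4 is -638.

-638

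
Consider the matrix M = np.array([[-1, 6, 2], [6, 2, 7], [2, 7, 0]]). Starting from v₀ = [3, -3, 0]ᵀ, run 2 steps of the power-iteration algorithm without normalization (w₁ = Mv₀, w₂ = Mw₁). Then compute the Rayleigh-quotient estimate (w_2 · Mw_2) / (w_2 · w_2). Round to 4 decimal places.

w1 = Mv₀ = (-21, 12, -15)
w2 = Mw1 = (63, -207, 42)
Mw2 = (-1221, 258, -1323)
w2·Mw2 = 63·(-1221) + (-207)·258 + 42·(-1323) = -185895; w2·w2 = 63·63 + (-207)·(-207) + 42·42 = 48582
λ ≈ -185895/48582 = -3.8264

λ ≈ -3.8264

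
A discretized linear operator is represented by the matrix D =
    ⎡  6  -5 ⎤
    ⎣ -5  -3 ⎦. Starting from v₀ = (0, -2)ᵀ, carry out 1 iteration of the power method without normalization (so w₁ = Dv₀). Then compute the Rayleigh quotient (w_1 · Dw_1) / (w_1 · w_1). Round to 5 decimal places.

w1 = Dv₀ = (10, 6)
Dw1 = (30, -68)
w1·Dw1 = 10·30 + 6·(-68) = -108; w1·w1 = 10·10 + 6·6 = 136
λ ≈ -108/136 = -0.79412

λ ≈ -0.79412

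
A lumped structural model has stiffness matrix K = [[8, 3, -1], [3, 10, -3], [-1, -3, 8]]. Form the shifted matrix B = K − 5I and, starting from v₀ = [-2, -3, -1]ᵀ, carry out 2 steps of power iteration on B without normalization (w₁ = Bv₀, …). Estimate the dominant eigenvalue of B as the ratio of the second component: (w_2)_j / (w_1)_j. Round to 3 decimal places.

8.667

B = K − 5I has rows (3, 3, -1); (3, 5, -3); (-1, -3, 3)
w1 = Bv₀ = (-14, -18, 8)
w2 = Bw1 = (-104, -156, 92)
Ratio: -156/-18 = 8.667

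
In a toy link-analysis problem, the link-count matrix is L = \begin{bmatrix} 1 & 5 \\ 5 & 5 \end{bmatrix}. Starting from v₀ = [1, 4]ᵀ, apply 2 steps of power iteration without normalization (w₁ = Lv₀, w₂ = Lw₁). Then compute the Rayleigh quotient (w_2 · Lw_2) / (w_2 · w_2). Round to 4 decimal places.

8.3758

w1 = Lv₀ = (21, 25)
w2 = Lw1 = (146, 230)
Lw2 = (1296, 1880)
w2·Lw2 = 146·1296 + 230·1880 = 621616; w2·w2 = 146·146 + 230·230 = 74216
λ ≈ 621616/74216 = 8.3758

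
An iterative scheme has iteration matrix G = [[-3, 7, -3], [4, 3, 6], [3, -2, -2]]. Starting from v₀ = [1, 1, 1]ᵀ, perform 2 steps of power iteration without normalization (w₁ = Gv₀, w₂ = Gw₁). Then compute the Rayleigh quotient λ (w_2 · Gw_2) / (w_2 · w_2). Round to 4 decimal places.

1.2200

w1 = Gv₀ = ((-3)·1 + 7·1 + (-3)·1; 4·1 + 3·1 + 6·1; 3·1 + (-2)·1 + (-2)·1) = (1, 13, -1)
w2 = Gw1 = ((-3)·1 + 7·13 + (-3)·(-1); 4·1 + 3·13 + 6·(-1); 3·1 + (-2)·13 + (-2)·(-1)) = (91, 37, -21)
Gw2 = (49, 349, 241)
w2·Gw2 = 91·49 + 37·349 + (-21)·241 = 12311; w2·w2 = 91·91 + 37·37 + (-21)·(-21) = 10091
λ ≈ 12311/10091 = 1.2200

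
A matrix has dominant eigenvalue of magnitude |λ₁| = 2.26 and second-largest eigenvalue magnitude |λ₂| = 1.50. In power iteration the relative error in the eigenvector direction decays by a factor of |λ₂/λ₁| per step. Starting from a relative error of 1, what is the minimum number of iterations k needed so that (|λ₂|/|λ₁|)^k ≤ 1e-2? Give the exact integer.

|λ₂/λ₁| = 1.50/2.26 = 0.66372
Need k ≥ ln(1e-2) / ln(0.66372) = -4.6052 / -0.4099 ≈ 11.235
Smallest integer k satisfying the bound: 12

12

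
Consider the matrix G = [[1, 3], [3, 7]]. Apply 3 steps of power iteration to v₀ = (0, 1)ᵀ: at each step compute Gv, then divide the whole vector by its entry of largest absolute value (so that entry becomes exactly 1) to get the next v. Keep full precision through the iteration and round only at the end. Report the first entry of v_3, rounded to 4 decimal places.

Gv0 = (3.00000, 7.00000); divide by 7.00000 → v1 = (0.42857, 1.00000)
Gv1 = (3.42857, 8.28571); divide by 8.28571 → v2 = (0.41379, 1.00000)
Gv2 = (3.41379, 8.24138); divide by 8.24138 → v3 = (0.41423, 1.00000)
Requested entry of v3: 198/478 = 0.4142

0.4142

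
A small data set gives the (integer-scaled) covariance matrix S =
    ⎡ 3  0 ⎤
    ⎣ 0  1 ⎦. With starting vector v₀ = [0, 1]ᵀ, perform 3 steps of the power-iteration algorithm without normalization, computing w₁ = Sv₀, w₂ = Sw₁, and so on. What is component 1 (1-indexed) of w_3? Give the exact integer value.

w1 = Sv₀ = (3·0 + 0·1; 0·0 + 1·1) = (0, 1)
w2 = Sw1 = (3·0 + 0·1; 0·0 + 1·1) = (0, 1)
w3 = Sw2 = (0, 1)
The requested component of w3 is 0.

0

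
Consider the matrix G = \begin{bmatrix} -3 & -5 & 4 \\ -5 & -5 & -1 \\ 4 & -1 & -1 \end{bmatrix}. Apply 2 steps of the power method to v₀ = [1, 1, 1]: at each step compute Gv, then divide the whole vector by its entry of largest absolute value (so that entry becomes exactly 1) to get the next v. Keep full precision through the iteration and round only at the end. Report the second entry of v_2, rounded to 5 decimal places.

0.97333

Gv0 = (-4.000000, -11.000000, 2.000000); divide by -11.000000 → v1 = (0.363636, 1.000000, -0.181818)
Gv1 = (-6.818182, -6.636364, 0.636364); divide by -6.818182 → v2 = (1.000000, 0.973333, -0.093333)
Requested entry of v2: 73/75 = 0.97333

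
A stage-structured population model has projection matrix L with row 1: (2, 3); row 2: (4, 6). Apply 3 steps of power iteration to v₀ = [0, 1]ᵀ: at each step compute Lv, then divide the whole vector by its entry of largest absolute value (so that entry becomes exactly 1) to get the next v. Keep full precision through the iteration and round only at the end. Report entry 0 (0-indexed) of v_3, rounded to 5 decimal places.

0.50000

Lv0 = (3.000000, 6.000000); divide by 6.000000 → v1 = (0.500000, 1.000000)
Lv1 = (4.000000, 8.000000); divide by 8.000000 → v2 = (0.500000, 1.000000)
Lv2 = (4.000000, 8.000000); divide by 8.000000 → v3 = (0.500000, 1.000000)
Requested entry of v3: 192/384 = 0.50000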